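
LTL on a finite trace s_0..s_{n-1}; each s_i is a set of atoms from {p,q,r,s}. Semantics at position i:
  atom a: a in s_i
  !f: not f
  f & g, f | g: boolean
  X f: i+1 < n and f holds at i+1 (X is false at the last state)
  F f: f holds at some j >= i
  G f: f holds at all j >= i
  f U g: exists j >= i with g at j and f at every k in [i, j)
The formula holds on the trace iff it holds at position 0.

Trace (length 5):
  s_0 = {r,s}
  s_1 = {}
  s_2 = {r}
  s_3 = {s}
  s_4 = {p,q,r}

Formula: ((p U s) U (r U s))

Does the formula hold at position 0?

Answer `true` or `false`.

s_0={r,s}: ((p U s) U (r U s))=True (p U s)=True p=False s=True (r U s)=True r=True
s_1={}: ((p U s) U (r U s))=False (p U s)=False p=False s=False (r U s)=False r=False
s_2={r}: ((p U s) U (r U s))=True (p U s)=False p=False s=False (r U s)=True r=True
s_3={s}: ((p U s) U (r U s))=True (p U s)=True p=False s=True (r U s)=True r=False
s_4={p,q,r}: ((p U s) U (r U s))=False (p U s)=False p=True s=False (r U s)=False r=True

Answer: true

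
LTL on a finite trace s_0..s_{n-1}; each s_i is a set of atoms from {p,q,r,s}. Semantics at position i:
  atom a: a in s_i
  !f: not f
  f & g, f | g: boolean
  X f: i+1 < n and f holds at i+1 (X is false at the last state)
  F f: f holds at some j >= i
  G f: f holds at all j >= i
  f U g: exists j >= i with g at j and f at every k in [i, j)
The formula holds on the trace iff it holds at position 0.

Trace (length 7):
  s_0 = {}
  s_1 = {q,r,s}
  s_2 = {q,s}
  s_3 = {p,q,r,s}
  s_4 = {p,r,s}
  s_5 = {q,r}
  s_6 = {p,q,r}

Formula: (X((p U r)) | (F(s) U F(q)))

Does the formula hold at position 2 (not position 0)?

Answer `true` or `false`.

s_0={}: (X((p U r)) | (F(s) U F(q)))=True X((p U r))=True (p U r)=False p=False r=False (F(s) U F(q))=True F(s)=True s=False F(q)=True q=False
s_1={q,r,s}: (X((p U r)) | (F(s) U F(q)))=True X((p U r))=False (p U r)=True p=False r=True (F(s) U F(q))=True F(s)=True s=True F(q)=True q=True
s_2={q,s}: (X((p U r)) | (F(s) U F(q)))=True X((p U r))=True (p U r)=False p=False r=False (F(s) U F(q))=True F(s)=True s=True F(q)=True q=True
s_3={p,q,r,s}: (X((p U r)) | (F(s) U F(q)))=True X((p U r))=True (p U r)=True p=True r=True (F(s) U F(q))=True F(s)=True s=True F(q)=True q=True
s_4={p,r,s}: (X((p U r)) | (F(s) U F(q)))=True X((p U r))=True (p U r)=True p=True r=True (F(s) U F(q))=True F(s)=True s=True F(q)=True q=False
s_5={q,r}: (X((p U r)) | (F(s) U F(q)))=True X((p U r))=True (p U r)=True p=False r=True (F(s) U F(q))=True F(s)=False s=False F(q)=True q=True
s_6={p,q,r}: (X((p U r)) | (F(s) U F(q)))=True X((p U r))=False (p U r)=True p=True r=True (F(s) U F(q))=True F(s)=False s=False F(q)=True q=True
Evaluating at position 2: result = True

Answer: true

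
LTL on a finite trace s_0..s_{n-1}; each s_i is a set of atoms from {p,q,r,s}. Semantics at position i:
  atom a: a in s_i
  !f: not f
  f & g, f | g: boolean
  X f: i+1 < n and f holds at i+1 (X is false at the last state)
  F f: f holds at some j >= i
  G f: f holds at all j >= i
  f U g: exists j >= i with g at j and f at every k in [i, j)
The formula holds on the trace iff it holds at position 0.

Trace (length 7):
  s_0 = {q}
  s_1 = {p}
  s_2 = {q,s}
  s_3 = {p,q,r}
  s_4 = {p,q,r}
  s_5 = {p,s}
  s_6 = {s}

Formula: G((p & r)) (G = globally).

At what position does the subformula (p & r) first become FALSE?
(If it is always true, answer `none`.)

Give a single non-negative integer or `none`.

Answer: 0

Derivation:
s_0={q}: (p & r)=False p=False r=False
s_1={p}: (p & r)=False p=True r=False
s_2={q,s}: (p & r)=False p=False r=False
s_3={p,q,r}: (p & r)=True p=True r=True
s_4={p,q,r}: (p & r)=True p=True r=True
s_5={p,s}: (p & r)=False p=True r=False
s_6={s}: (p & r)=False p=False r=False
G((p & r)) holds globally = False
First violation at position 0.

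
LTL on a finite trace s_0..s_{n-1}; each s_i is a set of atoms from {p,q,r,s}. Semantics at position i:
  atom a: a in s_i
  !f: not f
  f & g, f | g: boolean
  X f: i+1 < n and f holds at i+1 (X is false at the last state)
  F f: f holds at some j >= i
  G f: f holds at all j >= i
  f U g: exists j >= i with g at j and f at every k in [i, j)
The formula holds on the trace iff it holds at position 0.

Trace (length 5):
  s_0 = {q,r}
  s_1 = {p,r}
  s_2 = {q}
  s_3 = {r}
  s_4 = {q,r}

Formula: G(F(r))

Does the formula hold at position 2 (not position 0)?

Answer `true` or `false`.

s_0={q,r}: G(F(r))=True F(r)=True r=True
s_1={p,r}: G(F(r))=True F(r)=True r=True
s_2={q}: G(F(r))=True F(r)=True r=False
s_3={r}: G(F(r))=True F(r)=True r=True
s_4={q,r}: G(F(r))=True F(r)=True r=True
Evaluating at position 2: result = True

Answer: true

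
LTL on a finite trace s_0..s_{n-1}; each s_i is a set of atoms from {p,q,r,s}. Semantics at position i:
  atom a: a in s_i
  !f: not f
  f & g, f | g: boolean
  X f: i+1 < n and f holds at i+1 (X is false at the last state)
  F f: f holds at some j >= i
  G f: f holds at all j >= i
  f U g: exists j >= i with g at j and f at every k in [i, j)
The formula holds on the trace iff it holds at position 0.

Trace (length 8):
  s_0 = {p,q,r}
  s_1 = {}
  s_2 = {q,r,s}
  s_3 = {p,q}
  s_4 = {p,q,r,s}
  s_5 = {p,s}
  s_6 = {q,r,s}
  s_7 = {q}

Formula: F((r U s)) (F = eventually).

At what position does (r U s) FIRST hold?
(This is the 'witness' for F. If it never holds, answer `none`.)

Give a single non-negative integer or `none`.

Answer: 2

Derivation:
s_0={p,q,r}: (r U s)=False r=True s=False
s_1={}: (r U s)=False r=False s=False
s_2={q,r,s}: (r U s)=True r=True s=True
s_3={p,q}: (r U s)=False r=False s=False
s_4={p,q,r,s}: (r U s)=True r=True s=True
s_5={p,s}: (r U s)=True r=False s=True
s_6={q,r,s}: (r U s)=True r=True s=True
s_7={q}: (r U s)=False r=False s=False
F((r U s)) holds; first witness at position 2.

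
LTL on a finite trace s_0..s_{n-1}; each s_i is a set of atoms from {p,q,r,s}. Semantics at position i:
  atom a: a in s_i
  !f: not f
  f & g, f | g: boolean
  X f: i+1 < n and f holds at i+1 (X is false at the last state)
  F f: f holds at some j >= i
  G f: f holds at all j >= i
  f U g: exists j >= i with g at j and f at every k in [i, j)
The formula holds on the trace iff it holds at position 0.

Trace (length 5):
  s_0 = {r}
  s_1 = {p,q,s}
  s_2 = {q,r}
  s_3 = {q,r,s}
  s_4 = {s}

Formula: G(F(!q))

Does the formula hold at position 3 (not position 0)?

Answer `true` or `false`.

s_0={r}: G(F(!q))=True F(!q)=True !q=True q=False
s_1={p,q,s}: G(F(!q))=True F(!q)=True !q=False q=True
s_2={q,r}: G(F(!q))=True F(!q)=True !q=False q=True
s_3={q,r,s}: G(F(!q))=True F(!q)=True !q=False q=True
s_4={s}: G(F(!q))=True F(!q)=True !q=True q=False
Evaluating at position 3: result = True

Answer: true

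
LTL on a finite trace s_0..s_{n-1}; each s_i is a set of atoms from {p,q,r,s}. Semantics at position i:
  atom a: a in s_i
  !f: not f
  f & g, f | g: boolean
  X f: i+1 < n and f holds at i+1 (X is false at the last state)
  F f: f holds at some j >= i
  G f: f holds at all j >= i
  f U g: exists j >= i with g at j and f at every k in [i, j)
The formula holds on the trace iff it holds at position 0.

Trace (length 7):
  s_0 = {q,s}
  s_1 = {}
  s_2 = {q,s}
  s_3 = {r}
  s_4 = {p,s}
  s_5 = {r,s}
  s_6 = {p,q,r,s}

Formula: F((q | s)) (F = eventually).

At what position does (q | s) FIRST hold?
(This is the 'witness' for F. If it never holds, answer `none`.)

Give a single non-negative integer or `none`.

Answer: 0

Derivation:
s_0={q,s}: (q | s)=True q=True s=True
s_1={}: (q | s)=False q=False s=False
s_2={q,s}: (q | s)=True q=True s=True
s_3={r}: (q | s)=False q=False s=False
s_4={p,s}: (q | s)=True q=False s=True
s_5={r,s}: (q | s)=True q=False s=True
s_6={p,q,r,s}: (q | s)=True q=True s=True
F((q | s)) holds; first witness at position 0.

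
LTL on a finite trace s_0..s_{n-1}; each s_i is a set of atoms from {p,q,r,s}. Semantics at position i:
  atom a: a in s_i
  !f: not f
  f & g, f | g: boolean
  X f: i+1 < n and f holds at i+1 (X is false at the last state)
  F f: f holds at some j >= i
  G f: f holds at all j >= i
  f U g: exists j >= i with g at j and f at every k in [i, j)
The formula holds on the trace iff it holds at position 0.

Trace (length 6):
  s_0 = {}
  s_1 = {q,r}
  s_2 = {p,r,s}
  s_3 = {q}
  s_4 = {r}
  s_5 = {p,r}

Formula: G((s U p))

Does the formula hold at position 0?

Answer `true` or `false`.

Answer: false

Derivation:
s_0={}: G((s U p))=False (s U p)=False s=False p=False
s_1={q,r}: G((s U p))=False (s U p)=False s=False p=False
s_2={p,r,s}: G((s U p))=False (s U p)=True s=True p=True
s_3={q}: G((s U p))=False (s U p)=False s=False p=False
s_4={r}: G((s U p))=False (s U p)=False s=False p=False
s_5={p,r}: G((s U p))=True (s U p)=True s=False p=True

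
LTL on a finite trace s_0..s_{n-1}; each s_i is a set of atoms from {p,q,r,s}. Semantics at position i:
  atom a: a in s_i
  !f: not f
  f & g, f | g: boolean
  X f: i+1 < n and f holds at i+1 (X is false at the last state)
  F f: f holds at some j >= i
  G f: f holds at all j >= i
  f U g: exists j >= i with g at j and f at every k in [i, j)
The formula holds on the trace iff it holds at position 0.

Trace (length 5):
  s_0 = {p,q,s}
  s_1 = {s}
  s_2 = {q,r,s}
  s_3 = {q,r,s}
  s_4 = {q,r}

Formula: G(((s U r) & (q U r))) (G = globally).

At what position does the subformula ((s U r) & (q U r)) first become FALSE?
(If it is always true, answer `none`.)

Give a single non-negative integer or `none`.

Answer: 0

Derivation:
s_0={p,q,s}: ((s U r) & (q U r))=False (s U r)=True s=True r=False (q U r)=False q=True
s_1={s}: ((s U r) & (q U r))=False (s U r)=True s=True r=False (q U r)=False q=False
s_2={q,r,s}: ((s U r) & (q U r))=True (s U r)=True s=True r=True (q U r)=True q=True
s_3={q,r,s}: ((s U r) & (q U r))=True (s U r)=True s=True r=True (q U r)=True q=True
s_4={q,r}: ((s U r) & (q U r))=True (s U r)=True s=False r=True (q U r)=True q=True
G(((s U r) & (q U r))) holds globally = False
First violation at position 0.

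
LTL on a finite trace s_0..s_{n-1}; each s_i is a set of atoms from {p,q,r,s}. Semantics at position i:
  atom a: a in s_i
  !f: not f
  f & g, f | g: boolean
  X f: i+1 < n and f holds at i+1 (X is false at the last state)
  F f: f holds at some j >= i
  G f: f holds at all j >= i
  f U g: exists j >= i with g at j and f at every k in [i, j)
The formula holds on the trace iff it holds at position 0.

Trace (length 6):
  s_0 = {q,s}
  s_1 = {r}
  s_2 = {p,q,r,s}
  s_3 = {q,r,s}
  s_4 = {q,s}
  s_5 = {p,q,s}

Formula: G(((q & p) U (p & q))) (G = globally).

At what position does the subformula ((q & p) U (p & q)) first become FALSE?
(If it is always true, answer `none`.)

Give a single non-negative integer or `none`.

s_0={q,s}: ((q & p) U (p & q))=False (q & p)=False q=True p=False (p & q)=False
s_1={r}: ((q & p) U (p & q))=False (q & p)=False q=False p=False (p & q)=False
s_2={p,q,r,s}: ((q & p) U (p & q))=True (q & p)=True q=True p=True (p & q)=True
s_3={q,r,s}: ((q & p) U (p & q))=False (q & p)=False q=True p=False (p & q)=False
s_4={q,s}: ((q & p) U (p & q))=False (q & p)=False q=True p=False (p & q)=False
s_5={p,q,s}: ((q & p) U (p & q))=True (q & p)=True q=True p=True (p & q)=True
G(((q & p) U (p & q))) holds globally = False
First violation at position 0.

Answer: 0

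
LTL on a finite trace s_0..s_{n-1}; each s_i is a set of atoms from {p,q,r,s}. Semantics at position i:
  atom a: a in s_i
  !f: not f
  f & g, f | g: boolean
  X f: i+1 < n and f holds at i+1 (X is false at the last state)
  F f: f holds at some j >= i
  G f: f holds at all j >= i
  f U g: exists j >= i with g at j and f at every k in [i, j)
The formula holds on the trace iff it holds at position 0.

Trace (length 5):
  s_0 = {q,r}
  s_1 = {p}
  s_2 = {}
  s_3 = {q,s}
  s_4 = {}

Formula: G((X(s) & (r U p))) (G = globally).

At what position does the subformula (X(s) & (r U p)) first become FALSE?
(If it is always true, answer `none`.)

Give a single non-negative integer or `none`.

s_0={q,r}: (X(s) & (r U p))=False X(s)=False s=False (r U p)=True r=True p=False
s_1={p}: (X(s) & (r U p))=False X(s)=False s=False (r U p)=True r=False p=True
s_2={}: (X(s) & (r U p))=False X(s)=True s=False (r U p)=False r=False p=False
s_3={q,s}: (X(s) & (r U p))=False X(s)=False s=True (r U p)=False r=False p=False
s_4={}: (X(s) & (r U p))=False X(s)=False s=False (r U p)=False r=False p=False
G((X(s) & (r U p))) holds globally = False
First violation at position 0.

Answer: 0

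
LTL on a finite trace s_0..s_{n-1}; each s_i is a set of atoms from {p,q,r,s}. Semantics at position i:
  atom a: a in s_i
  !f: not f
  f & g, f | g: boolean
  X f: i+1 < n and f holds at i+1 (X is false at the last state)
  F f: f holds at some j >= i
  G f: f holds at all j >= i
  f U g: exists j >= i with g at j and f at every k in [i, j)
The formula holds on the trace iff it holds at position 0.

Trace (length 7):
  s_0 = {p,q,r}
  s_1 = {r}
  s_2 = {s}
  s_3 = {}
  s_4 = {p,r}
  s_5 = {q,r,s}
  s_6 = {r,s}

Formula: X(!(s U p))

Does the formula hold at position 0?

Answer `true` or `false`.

s_0={p,q,r}: X(!(s U p))=True !(s U p)=False (s U p)=True s=False p=True
s_1={r}: X(!(s U p))=True !(s U p)=True (s U p)=False s=False p=False
s_2={s}: X(!(s U p))=True !(s U p)=True (s U p)=False s=True p=False
s_3={}: X(!(s U p))=False !(s U p)=True (s U p)=False s=False p=False
s_4={p,r}: X(!(s U p))=True !(s U p)=False (s U p)=True s=False p=True
s_5={q,r,s}: X(!(s U p))=True !(s U p)=True (s U p)=False s=True p=False
s_6={r,s}: X(!(s U p))=False !(s U p)=True (s U p)=False s=True p=False

Answer: true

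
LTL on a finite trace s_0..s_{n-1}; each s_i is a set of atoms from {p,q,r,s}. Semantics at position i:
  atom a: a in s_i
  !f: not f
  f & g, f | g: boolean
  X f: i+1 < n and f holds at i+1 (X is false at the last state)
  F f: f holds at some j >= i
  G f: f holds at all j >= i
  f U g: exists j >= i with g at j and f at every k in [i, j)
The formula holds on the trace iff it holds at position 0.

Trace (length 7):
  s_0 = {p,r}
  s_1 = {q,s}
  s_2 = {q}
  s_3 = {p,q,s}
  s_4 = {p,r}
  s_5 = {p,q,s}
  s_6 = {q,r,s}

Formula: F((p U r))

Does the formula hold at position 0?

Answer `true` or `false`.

Answer: true

Derivation:
s_0={p,r}: F((p U r))=True (p U r)=True p=True r=True
s_1={q,s}: F((p U r))=True (p U r)=False p=False r=False
s_2={q}: F((p U r))=True (p U r)=False p=False r=False
s_3={p,q,s}: F((p U r))=True (p U r)=True p=True r=False
s_4={p,r}: F((p U r))=True (p U r)=True p=True r=True
s_5={p,q,s}: F((p U r))=True (p U r)=True p=True r=False
s_6={q,r,s}: F((p U r))=True (p U r)=True p=False r=True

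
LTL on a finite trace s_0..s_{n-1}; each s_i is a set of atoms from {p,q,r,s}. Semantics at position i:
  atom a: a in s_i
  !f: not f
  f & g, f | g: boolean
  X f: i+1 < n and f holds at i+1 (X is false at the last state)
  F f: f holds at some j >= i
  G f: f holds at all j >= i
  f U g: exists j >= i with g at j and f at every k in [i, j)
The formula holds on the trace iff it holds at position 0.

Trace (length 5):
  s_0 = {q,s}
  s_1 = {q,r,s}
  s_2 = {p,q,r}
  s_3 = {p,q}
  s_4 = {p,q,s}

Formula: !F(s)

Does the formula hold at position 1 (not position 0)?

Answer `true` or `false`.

s_0={q,s}: !F(s)=False F(s)=True s=True
s_1={q,r,s}: !F(s)=False F(s)=True s=True
s_2={p,q,r}: !F(s)=False F(s)=True s=False
s_3={p,q}: !F(s)=False F(s)=True s=False
s_4={p,q,s}: !F(s)=False F(s)=True s=True
Evaluating at position 1: result = False

Answer: false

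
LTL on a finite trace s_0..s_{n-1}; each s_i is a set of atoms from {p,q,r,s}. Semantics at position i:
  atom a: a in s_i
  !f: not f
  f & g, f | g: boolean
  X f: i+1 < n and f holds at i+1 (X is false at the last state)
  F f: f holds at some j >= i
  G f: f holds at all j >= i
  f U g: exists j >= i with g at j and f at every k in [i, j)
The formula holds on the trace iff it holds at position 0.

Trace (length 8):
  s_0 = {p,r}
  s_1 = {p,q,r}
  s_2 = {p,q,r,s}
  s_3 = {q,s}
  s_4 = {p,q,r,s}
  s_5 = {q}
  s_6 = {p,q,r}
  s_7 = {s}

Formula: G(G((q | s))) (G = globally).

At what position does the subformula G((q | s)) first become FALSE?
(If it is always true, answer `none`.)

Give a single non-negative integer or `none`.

s_0={p,r}: G((q | s))=False (q | s)=False q=False s=False
s_1={p,q,r}: G((q | s))=True (q | s)=True q=True s=False
s_2={p,q,r,s}: G((q | s))=True (q | s)=True q=True s=True
s_3={q,s}: G((q | s))=True (q | s)=True q=True s=True
s_4={p,q,r,s}: G((q | s))=True (q | s)=True q=True s=True
s_5={q}: G((q | s))=True (q | s)=True q=True s=False
s_6={p,q,r}: G((q | s))=True (q | s)=True q=True s=False
s_7={s}: G((q | s))=True (q | s)=True q=False s=True
G(G((q | s))) holds globally = False
First violation at position 0.

Answer: 0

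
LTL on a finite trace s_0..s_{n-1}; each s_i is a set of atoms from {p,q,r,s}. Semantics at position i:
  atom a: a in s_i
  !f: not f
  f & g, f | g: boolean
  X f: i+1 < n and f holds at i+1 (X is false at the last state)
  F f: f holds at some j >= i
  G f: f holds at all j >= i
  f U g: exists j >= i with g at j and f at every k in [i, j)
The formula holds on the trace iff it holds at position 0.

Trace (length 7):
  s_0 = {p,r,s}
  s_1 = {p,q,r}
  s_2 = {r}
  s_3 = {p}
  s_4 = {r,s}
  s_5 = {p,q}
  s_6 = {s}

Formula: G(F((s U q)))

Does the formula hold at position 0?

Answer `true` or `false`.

Answer: false

Derivation:
s_0={p,r,s}: G(F((s U q)))=False F((s U q))=True (s U q)=True s=True q=False
s_1={p,q,r}: G(F((s U q)))=False F((s U q))=True (s U q)=True s=False q=True
s_2={r}: G(F((s U q)))=False F((s U q))=True (s U q)=False s=False q=False
s_3={p}: G(F((s U q)))=False F((s U q))=True (s U q)=False s=False q=False
s_4={r,s}: G(F((s U q)))=False F((s U q))=True (s U q)=True s=True q=False
s_5={p,q}: G(F((s U q)))=False F((s U q))=True (s U q)=True s=False q=True
s_6={s}: G(F((s U q)))=False F((s U q))=False (s U q)=False s=True q=False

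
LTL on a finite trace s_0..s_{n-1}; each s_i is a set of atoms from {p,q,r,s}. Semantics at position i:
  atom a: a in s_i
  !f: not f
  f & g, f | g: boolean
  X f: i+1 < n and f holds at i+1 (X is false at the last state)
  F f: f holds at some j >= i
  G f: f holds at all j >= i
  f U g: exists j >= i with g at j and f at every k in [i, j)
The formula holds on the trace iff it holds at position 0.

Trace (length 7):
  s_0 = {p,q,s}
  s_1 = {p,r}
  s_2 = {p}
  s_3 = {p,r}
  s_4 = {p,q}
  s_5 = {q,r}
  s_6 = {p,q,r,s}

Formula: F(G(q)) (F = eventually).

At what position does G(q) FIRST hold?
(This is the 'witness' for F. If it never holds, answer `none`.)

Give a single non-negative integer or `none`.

s_0={p,q,s}: G(q)=False q=True
s_1={p,r}: G(q)=False q=False
s_2={p}: G(q)=False q=False
s_3={p,r}: G(q)=False q=False
s_4={p,q}: G(q)=True q=True
s_5={q,r}: G(q)=True q=True
s_6={p,q,r,s}: G(q)=True q=True
F(G(q)) holds; first witness at position 4.

Answer: 4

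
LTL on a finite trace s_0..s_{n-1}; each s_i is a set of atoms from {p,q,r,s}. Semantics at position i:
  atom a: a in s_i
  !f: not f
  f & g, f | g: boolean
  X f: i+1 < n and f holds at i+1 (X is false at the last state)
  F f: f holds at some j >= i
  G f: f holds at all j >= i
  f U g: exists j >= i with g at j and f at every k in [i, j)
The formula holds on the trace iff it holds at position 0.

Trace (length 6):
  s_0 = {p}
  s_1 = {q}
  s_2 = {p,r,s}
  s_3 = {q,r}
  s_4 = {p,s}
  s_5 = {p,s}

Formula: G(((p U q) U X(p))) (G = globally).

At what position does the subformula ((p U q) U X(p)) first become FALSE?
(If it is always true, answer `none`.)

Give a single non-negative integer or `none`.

s_0={p}: ((p U q) U X(p))=True (p U q)=True p=True q=False X(p)=False
s_1={q}: ((p U q) U X(p))=True (p U q)=True p=False q=True X(p)=True
s_2={p,r,s}: ((p U q) U X(p))=True (p U q)=True p=True q=False X(p)=False
s_3={q,r}: ((p U q) U X(p))=True (p U q)=True p=False q=True X(p)=True
s_4={p,s}: ((p U q) U X(p))=True (p U q)=False p=True q=False X(p)=True
s_5={p,s}: ((p U q) U X(p))=False (p U q)=False p=True q=False X(p)=False
G(((p U q) U X(p))) holds globally = False
First violation at position 5.

Answer: 5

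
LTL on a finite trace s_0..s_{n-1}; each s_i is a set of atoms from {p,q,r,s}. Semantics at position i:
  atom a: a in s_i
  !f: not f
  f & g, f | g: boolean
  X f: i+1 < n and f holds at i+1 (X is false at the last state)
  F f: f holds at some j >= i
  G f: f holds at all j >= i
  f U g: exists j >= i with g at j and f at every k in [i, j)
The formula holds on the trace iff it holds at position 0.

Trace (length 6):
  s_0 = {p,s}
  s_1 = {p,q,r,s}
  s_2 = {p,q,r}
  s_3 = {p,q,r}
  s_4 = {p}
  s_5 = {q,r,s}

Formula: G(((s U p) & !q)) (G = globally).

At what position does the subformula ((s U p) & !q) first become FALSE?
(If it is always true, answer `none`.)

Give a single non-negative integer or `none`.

Answer: 1

Derivation:
s_0={p,s}: ((s U p) & !q)=True (s U p)=True s=True p=True !q=True q=False
s_1={p,q,r,s}: ((s U p) & !q)=False (s U p)=True s=True p=True !q=False q=True
s_2={p,q,r}: ((s U p) & !q)=False (s U p)=True s=False p=True !q=False q=True
s_3={p,q,r}: ((s U p) & !q)=False (s U p)=True s=False p=True !q=False q=True
s_4={p}: ((s U p) & !q)=True (s U p)=True s=False p=True !q=True q=False
s_5={q,r,s}: ((s U p) & !q)=False (s U p)=False s=True p=False !q=False q=True
G(((s U p) & !q)) holds globally = False
First violation at position 1.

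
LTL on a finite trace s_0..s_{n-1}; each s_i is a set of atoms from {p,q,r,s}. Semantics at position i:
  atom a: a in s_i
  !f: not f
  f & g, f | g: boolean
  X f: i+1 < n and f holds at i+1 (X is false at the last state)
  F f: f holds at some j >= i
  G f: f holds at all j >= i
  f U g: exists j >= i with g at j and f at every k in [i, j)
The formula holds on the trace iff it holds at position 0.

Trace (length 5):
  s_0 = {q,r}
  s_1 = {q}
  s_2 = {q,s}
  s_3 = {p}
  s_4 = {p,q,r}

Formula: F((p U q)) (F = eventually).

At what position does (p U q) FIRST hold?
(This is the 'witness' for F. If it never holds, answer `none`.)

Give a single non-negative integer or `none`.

s_0={q,r}: (p U q)=True p=False q=True
s_1={q}: (p U q)=True p=False q=True
s_2={q,s}: (p U q)=True p=False q=True
s_3={p}: (p U q)=True p=True q=False
s_4={p,q,r}: (p U q)=True p=True q=True
F((p U q)) holds; first witness at position 0.

Answer: 0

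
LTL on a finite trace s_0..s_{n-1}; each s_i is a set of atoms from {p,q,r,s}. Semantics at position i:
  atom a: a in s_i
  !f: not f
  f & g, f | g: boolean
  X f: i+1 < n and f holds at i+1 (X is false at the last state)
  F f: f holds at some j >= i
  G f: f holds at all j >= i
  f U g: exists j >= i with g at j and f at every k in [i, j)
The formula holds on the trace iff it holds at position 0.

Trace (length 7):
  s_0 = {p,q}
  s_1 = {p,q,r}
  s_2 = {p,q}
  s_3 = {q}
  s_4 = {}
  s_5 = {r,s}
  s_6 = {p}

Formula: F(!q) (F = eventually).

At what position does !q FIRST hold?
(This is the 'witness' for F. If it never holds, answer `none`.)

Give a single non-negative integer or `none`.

s_0={p,q}: !q=False q=True
s_1={p,q,r}: !q=False q=True
s_2={p,q}: !q=False q=True
s_3={q}: !q=False q=True
s_4={}: !q=True q=False
s_5={r,s}: !q=True q=False
s_6={p}: !q=True q=False
F(!q) holds; first witness at position 4.

Answer: 4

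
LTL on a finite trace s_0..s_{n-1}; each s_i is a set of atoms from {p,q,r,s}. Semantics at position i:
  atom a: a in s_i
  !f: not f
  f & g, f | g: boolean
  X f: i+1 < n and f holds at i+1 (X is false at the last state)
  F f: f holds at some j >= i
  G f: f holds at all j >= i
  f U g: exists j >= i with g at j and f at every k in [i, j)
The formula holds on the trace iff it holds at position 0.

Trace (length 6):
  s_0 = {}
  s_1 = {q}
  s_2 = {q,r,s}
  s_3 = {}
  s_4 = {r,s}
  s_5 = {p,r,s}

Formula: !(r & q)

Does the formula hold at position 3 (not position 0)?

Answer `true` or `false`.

Answer: true

Derivation:
s_0={}: !(r & q)=True (r & q)=False r=False q=False
s_1={q}: !(r & q)=True (r & q)=False r=False q=True
s_2={q,r,s}: !(r & q)=False (r & q)=True r=True q=True
s_3={}: !(r & q)=True (r & q)=False r=False q=False
s_4={r,s}: !(r & q)=True (r & q)=False r=True q=False
s_5={p,r,s}: !(r & q)=True (r & q)=False r=True q=False
Evaluating at position 3: result = True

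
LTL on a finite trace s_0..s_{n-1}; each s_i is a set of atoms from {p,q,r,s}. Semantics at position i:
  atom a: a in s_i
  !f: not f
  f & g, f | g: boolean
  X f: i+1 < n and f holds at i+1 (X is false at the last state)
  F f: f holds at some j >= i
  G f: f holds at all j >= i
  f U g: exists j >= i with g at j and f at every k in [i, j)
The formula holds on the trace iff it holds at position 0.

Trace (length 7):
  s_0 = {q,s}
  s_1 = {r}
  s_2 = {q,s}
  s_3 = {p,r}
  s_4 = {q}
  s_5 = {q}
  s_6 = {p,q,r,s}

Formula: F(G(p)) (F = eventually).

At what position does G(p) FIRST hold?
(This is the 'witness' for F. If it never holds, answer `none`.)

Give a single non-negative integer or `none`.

Answer: 6

Derivation:
s_0={q,s}: G(p)=False p=False
s_1={r}: G(p)=False p=False
s_2={q,s}: G(p)=False p=False
s_3={p,r}: G(p)=False p=True
s_4={q}: G(p)=False p=False
s_5={q}: G(p)=False p=False
s_6={p,q,r,s}: G(p)=True p=True
F(G(p)) holds; first witness at position 6.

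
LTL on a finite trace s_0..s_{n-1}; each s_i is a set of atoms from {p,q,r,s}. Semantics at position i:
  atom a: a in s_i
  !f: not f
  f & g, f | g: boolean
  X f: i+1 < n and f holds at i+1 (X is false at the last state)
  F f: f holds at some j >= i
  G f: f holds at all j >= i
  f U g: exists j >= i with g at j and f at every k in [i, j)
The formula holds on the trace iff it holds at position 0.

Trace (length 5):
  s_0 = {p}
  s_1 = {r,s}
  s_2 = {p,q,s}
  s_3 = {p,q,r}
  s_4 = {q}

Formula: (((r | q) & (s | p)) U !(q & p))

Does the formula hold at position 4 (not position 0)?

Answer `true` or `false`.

Answer: true

Derivation:
s_0={p}: (((r | q) & (s | p)) U !(q & p))=True ((r | q) & (s | p))=False (r | q)=False r=False q=False (s | p)=True s=False p=True !(q & p)=True (q & p)=False
s_1={r,s}: (((r | q) & (s | p)) U !(q & p))=True ((r | q) & (s | p))=True (r | q)=True r=True q=False (s | p)=True s=True p=False !(q & p)=True (q & p)=False
s_2={p,q,s}: (((r | q) & (s | p)) U !(q & p))=True ((r | q) & (s | p))=True (r | q)=True r=False q=True (s | p)=True s=True p=True !(q & p)=False (q & p)=True
s_3={p,q,r}: (((r | q) & (s | p)) U !(q & p))=True ((r | q) & (s | p))=True (r | q)=True r=True q=True (s | p)=True s=False p=True !(q & p)=False (q & p)=True
s_4={q}: (((r | q) & (s | p)) U !(q & p))=True ((r | q) & (s | p))=False (r | q)=True r=False q=True (s | p)=False s=False p=False !(q & p)=True (q & p)=False
Evaluating at position 4: result = True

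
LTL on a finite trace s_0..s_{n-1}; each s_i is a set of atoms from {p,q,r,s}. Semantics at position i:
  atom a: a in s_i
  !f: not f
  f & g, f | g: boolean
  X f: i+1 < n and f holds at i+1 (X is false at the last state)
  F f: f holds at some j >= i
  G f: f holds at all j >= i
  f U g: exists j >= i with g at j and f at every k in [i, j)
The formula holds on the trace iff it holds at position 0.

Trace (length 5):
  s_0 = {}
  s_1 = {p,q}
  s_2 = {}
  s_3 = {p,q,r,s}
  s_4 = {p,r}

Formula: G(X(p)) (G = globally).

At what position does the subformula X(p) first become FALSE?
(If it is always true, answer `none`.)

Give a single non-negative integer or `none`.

Answer: 1

Derivation:
s_0={}: X(p)=True p=False
s_1={p,q}: X(p)=False p=True
s_2={}: X(p)=True p=False
s_3={p,q,r,s}: X(p)=True p=True
s_4={p,r}: X(p)=False p=True
G(X(p)) holds globally = False
First violation at position 1.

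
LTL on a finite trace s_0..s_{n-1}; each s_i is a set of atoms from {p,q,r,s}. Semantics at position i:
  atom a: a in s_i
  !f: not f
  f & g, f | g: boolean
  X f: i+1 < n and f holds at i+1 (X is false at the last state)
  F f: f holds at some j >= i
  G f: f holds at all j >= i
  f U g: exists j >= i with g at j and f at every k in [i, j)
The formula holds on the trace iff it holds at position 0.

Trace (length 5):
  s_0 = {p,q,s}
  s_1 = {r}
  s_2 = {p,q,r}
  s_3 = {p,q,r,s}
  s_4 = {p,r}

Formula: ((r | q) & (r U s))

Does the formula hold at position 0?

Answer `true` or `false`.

Answer: true

Derivation:
s_0={p,q,s}: ((r | q) & (r U s))=True (r | q)=True r=False q=True (r U s)=True s=True
s_1={r}: ((r | q) & (r U s))=True (r | q)=True r=True q=False (r U s)=True s=False
s_2={p,q,r}: ((r | q) & (r U s))=True (r | q)=True r=True q=True (r U s)=True s=False
s_3={p,q,r,s}: ((r | q) & (r U s))=True (r | q)=True r=True q=True (r U s)=True s=True
s_4={p,r}: ((r | q) & (r U s))=False (r | q)=True r=True q=False (r U s)=False s=False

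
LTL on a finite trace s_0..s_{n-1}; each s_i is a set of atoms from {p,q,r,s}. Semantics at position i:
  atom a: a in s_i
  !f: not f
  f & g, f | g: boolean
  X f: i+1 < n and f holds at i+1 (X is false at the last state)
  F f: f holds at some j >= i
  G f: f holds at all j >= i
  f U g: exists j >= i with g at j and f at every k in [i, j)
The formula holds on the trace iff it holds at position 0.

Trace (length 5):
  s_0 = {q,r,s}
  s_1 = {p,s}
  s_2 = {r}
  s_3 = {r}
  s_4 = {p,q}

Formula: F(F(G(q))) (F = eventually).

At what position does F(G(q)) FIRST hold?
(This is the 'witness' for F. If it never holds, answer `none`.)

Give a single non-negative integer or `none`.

Answer: 0

Derivation:
s_0={q,r,s}: F(G(q))=True G(q)=False q=True
s_1={p,s}: F(G(q))=True G(q)=False q=False
s_2={r}: F(G(q))=True G(q)=False q=False
s_3={r}: F(G(q))=True G(q)=False q=False
s_4={p,q}: F(G(q))=True G(q)=True q=True
F(F(G(q))) holds; first witness at position 0.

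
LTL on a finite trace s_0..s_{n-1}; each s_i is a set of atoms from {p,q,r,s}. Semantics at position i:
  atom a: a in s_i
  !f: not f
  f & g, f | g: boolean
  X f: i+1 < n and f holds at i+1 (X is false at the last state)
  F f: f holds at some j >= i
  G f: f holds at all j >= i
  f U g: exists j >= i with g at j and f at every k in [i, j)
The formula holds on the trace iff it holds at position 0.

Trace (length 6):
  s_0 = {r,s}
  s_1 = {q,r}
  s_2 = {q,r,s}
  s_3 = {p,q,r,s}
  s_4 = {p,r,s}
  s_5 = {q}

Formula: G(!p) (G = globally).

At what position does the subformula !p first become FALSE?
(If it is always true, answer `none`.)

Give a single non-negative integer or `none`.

s_0={r,s}: !p=True p=False
s_1={q,r}: !p=True p=False
s_2={q,r,s}: !p=True p=False
s_3={p,q,r,s}: !p=False p=True
s_4={p,r,s}: !p=False p=True
s_5={q}: !p=True p=False
G(!p) holds globally = False
First violation at position 3.

Answer: 3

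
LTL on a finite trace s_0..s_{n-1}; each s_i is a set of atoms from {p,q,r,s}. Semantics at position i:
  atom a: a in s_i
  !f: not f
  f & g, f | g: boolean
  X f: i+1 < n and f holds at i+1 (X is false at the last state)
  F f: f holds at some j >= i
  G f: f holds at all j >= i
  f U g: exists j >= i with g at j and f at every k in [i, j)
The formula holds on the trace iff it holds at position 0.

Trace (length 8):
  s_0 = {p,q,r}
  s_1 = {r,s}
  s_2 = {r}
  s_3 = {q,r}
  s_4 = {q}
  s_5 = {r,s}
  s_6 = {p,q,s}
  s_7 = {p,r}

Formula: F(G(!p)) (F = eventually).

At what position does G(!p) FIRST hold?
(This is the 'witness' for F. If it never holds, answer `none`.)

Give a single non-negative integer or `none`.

Answer: none

Derivation:
s_0={p,q,r}: G(!p)=False !p=False p=True
s_1={r,s}: G(!p)=False !p=True p=False
s_2={r}: G(!p)=False !p=True p=False
s_3={q,r}: G(!p)=False !p=True p=False
s_4={q}: G(!p)=False !p=True p=False
s_5={r,s}: G(!p)=False !p=True p=False
s_6={p,q,s}: G(!p)=False !p=False p=True
s_7={p,r}: G(!p)=False !p=False p=True
F(G(!p)) does not hold (no witness exists).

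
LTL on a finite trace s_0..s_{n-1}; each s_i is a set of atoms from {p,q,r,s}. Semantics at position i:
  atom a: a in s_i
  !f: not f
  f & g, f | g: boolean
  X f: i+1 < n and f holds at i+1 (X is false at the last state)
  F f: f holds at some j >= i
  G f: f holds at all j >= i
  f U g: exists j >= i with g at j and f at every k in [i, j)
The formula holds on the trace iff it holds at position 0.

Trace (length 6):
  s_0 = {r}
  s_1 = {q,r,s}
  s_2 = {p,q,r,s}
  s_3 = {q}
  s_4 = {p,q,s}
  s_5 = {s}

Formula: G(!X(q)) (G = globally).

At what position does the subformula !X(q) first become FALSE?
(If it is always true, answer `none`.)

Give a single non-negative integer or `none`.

s_0={r}: !X(q)=False X(q)=True q=False
s_1={q,r,s}: !X(q)=False X(q)=True q=True
s_2={p,q,r,s}: !X(q)=False X(q)=True q=True
s_3={q}: !X(q)=False X(q)=True q=True
s_4={p,q,s}: !X(q)=True X(q)=False q=True
s_5={s}: !X(q)=True X(q)=False q=False
G(!X(q)) holds globally = False
First violation at position 0.

Answer: 0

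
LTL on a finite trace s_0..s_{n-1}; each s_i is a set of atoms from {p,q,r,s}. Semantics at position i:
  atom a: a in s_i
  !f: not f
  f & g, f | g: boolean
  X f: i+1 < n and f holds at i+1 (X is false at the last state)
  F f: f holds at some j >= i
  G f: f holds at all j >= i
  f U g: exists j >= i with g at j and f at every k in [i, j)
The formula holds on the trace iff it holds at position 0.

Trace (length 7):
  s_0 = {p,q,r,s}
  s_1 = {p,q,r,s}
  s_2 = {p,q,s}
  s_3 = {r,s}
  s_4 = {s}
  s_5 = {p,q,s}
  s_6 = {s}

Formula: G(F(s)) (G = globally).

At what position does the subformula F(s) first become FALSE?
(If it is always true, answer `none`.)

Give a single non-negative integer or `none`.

s_0={p,q,r,s}: F(s)=True s=True
s_1={p,q,r,s}: F(s)=True s=True
s_2={p,q,s}: F(s)=True s=True
s_3={r,s}: F(s)=True s=True
s_4={s}: F(s)=True s=True
s_5={p,q,s}: F(s)=True s=True
s_6={s}: F(s)=True s=True
G(F(s)) holds globally = True
No violation — formula holds at every position.

Answer: none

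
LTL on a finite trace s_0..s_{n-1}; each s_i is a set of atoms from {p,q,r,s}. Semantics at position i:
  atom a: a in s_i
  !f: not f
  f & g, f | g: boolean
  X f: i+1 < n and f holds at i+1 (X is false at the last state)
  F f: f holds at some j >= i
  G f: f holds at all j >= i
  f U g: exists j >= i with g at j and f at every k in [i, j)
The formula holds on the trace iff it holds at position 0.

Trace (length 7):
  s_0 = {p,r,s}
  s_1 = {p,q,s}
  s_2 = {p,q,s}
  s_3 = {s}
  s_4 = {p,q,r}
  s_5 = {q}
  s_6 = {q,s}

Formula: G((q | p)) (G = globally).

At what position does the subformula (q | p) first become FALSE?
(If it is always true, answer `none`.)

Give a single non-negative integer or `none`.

s_0={p,r,s}: (q | p)=True q=False p=True
s_1={p,q,s}: (q | p)=True q=True p=True
s_2={p,q,s}: (q | p)=True q=True p=True
s_3={s}: (q | p)=False q=False p=False
s_4={p,q,r}: (q | p)=True q=True p=True
s_5={q}: (q | p)=True q=True p=False
s_6={q,s}: (q | p)=True q=True p=False
G((q | p)) holds globally = False
First violation at position 3.

Answer: 3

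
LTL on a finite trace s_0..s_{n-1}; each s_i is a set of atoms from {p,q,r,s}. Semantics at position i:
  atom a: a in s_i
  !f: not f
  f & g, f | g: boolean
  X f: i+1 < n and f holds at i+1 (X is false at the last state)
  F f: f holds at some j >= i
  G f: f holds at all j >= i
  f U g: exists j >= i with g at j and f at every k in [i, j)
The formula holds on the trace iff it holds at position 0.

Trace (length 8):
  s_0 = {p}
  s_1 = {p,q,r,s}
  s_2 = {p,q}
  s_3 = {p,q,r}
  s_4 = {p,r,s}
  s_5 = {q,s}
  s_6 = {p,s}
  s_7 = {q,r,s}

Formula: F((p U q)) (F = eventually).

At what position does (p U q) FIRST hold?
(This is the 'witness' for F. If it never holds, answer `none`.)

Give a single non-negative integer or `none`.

s_0={p}: (p U q)=True p=True q=False
s_1={p,q,r,s}: (p U q)=True p=True q=True
s_2={p,q}: (p U q)=True p=True q=True
s_3={p,q,r}: (p U q)=True p=True q=True
s_4={p,r,s}: (p U q)=True p=True q=False
s_5={q,s}: (p U q)=True p=False q=True
s_6={p,s}: (p U q)=True p=True q=False
s_7={q,r,s}: (p U q)=True p=False q=True
F((p U q)) holds; first witness at position 0.

Answer: 0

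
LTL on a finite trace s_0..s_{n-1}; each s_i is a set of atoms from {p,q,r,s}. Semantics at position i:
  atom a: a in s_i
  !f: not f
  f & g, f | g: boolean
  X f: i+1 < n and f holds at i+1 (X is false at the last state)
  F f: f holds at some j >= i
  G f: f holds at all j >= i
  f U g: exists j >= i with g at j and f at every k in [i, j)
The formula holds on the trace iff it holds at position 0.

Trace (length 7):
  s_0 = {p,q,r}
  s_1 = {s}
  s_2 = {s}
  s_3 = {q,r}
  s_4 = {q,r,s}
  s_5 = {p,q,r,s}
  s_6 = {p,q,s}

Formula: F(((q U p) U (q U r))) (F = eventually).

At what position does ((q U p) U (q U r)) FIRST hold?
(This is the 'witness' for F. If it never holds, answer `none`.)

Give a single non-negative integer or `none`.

Answer: 0

Derivation:
s_0={p,q,r}: ((q U p) U (q U r))=True (q U p)=True q=True p=True (q U r)=True r=True
s_1={s}: ((q U p) U (q U r))=False (q U p)=False q=False p=False (q U r)=False r=False
s_2={s}: ((q U p) U (q U r))=False (q U p)=False q=False p=False (q U r)=False r=False
s_3={q,r}: ((q U p) U (q U r))=True (q U p)=True q=True p=False (q U r)=True r=True
s_4={q,r,s}: ((q U p) U (q U r))=True (q U p)=True q=True p=False (q U r)=True r=True
s_5={p,q,r,s}: ((q U p) U (q U r))=True (q U p)=True q=True p=True (q U r)=True r=True
s_6={p,q,s}: ((q U p) U (q U r))=False (q U p)=True q=True p=True (q U r)=False r=False
F(((q U p) U (q U r))) holds; first witness at position 0.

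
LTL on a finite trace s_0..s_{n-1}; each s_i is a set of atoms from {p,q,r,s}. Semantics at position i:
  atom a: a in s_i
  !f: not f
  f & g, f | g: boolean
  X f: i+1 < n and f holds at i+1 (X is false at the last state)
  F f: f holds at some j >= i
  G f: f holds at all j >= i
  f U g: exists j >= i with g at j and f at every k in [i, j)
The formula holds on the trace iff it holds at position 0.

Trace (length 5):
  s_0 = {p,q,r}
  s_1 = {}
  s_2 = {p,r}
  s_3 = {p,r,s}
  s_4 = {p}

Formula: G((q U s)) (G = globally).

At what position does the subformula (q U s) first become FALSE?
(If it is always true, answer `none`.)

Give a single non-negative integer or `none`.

s_0={p,q,r}: (q U s)=False q=True s=False
s_1={}: (q U s)=False q=False s=False
s_2={p,r}: (q U s)=False q=False s=False
s_3={p,r,s}: (q U s)=True q=False s=True
s_4={p}: (q U s)=False q=False s=False
G((q U s)) holds globally = False
First violation at position 0.

Answer: 0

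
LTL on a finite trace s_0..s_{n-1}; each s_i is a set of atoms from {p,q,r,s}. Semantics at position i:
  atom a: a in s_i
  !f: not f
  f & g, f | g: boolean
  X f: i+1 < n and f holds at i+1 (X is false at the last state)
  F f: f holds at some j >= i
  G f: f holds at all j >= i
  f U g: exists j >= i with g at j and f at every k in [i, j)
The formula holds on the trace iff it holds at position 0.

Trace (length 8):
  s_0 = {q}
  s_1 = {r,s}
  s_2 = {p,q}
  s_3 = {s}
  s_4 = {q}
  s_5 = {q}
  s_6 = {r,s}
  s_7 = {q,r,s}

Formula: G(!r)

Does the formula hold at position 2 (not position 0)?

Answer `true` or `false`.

s_0={q}: G(!r)=False !r=True r=False
s_1={r,s}: G(!r)=False !r=False r=True
s_2={p,q}: G(!r)=False !r=True r=False
s_3={s}: G(!r)=False !r=True r=False
s_4={q}: G(!r)=False !r=True r=False
s_5={q}: G(!r)=False !r=True r=False
s_6={r,s}: G(!r)=False !r=False r=True
s_7={q,r,s}: G(!r)=False !r=False r=True
Evaluating at position 2: result = False

Answer: false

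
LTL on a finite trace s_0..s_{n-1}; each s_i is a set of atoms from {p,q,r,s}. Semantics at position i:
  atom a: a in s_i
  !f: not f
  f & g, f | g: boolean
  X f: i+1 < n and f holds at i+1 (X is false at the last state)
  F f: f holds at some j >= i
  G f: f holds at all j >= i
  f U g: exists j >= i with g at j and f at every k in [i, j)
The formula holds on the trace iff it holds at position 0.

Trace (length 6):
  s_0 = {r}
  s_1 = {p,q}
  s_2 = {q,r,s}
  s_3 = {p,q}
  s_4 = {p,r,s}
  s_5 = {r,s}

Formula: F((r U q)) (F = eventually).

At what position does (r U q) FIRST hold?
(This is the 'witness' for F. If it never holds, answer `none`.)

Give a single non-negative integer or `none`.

s_0={r}: (r U q)=True r=True q=False
s_1={p,q}: (r U q)=True r=False q=True
s_2={q,r,s}: (r U q)=True r=True q=True
s_3={p,q}: (r U q)=True r=False q=True
s_4={p,r,s}: (r U q)=False r=True q=False
s_5={r,s}: (r U q)=False r=True q=False
F((r U q)) holds; first witness at position 0.

Answer: 0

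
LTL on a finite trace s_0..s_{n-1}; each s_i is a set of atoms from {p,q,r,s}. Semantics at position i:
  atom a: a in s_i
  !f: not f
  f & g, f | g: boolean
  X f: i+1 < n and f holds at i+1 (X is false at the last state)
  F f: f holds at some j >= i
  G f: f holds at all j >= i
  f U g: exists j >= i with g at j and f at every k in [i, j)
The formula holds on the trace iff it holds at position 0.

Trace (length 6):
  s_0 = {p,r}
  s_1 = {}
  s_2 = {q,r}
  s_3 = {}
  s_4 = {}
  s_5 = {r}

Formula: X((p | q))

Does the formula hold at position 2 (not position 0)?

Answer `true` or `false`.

s_0={p,r}: X((p | q))=False (p | q)=True p=True q=False
s_1={}: X((p | q))=True (p | q)=False p=False q=False
s_2={q,r}: X((p | q))=False (p | q)=True p=False q=True
s_3={}: X((p | q))=False (p | q)=False p=False q=False
s_4={}: X((p | q))=False (p | q)=False p=False q=False
s_5={r}: X((p | q))=False (p | q)=False p=False q=False
Evaluating at position 2: result = False

Answer: false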